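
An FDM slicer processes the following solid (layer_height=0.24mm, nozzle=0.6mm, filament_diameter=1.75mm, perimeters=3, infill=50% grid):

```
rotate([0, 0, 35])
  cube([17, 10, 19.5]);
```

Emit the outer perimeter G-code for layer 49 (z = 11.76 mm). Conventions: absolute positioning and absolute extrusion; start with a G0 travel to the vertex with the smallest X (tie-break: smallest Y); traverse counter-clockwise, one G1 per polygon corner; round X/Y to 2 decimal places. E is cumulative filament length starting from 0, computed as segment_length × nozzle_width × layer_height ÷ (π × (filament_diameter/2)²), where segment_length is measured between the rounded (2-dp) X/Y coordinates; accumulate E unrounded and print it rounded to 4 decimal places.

At z = 11.76 mm: the cube (footprint 17×10) is included at this height; (rotated 35° about Z; rotation is an isometry so areas/perimeters/island counts are preserved). The outline is a single polygon with 4 vertices. Extrusion per mm of travel: 0.6 × 0.24 / (π × 0.875²) = 0.059868. Accumulating E over each segment gives final E = 3.2334.

G0 X-5.74 Y8.19 Z11.76
G1 X0.00 Y0.00 E0.5988
G1 X13.93 Y9.75 E1.6167
G1 X8.19 Y17.94 E2.2155
G1 X-5.74 Y8.19 E3.2334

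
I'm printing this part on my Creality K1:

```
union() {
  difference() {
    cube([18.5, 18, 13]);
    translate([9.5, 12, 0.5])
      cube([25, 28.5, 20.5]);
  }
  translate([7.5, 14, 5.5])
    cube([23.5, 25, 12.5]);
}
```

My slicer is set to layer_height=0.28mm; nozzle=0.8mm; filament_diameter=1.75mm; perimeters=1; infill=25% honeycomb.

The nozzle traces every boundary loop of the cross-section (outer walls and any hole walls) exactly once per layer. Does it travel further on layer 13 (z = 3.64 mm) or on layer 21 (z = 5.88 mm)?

Layer 13 (z = 3.64): the 18.5×18 cube contributes its full rectangle (perimeter 73.00 mm); the 25×28.5 cube at (9.5, 12) contributes its full rectangle (perimeter 107.00 mm); Taking the first minus the rest: starting from the 18.5×18 cube, the 25×28.5 cube at (9.5, 12) partially overlaps it — only the 54.00 mm² overlap (of its 712.50 mm²) is removed, clipping the outline — boundary = 73.00 mm; the cube at (7.5, 14) is absent (z outside [5.5, 18]); Taking the union: only the result so far is present, so the union is just that shape — boundary = 73.00 mm. So its perimeter = 73.00 mm. Layer 21 (z = 5.88): the 18.5×18 cube contributes its full rectangle (perimeter 73.00 mm); the cube at (9.5, 12) is present — its section is the full 25×28.5 rectangle (perimeter 107.00 mm); Subtracting the remaining from the first: starting from the 18.5×18 cube, the 25×28.5 cube at (9.5, 12) partially overlaps it — only the 54.00 mm² overlap (of its 712.50 mm²) is removed, clipping the outline — boundary = 73.00 mm; the 23.5×25 cube at (7.5, 14) contributes its full rectangle (perimeter 97.00 mm); Merging all regions: the regions partially overlap (shared area 8.00 mm²), so the edge portions inside another operand are dropped and the merged outline is re-measured after clipping — boundary = 158.00 mm. So its perimeter = 158.00 mm. Layer 21 is larger (158.00 vs 73.00 mm).

layer 21 (z = 5.88 mm)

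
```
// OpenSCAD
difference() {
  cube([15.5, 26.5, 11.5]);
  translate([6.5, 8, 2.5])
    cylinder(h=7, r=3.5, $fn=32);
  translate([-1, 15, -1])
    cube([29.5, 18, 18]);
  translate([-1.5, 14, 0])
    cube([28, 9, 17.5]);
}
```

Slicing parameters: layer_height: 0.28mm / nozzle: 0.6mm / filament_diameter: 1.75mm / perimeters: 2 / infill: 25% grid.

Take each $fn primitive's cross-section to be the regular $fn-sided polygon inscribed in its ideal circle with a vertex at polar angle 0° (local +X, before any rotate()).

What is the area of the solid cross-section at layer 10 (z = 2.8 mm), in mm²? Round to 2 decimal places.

At z = 2.8 mm: the 15.5×26.5 cube contributes its full rectangle (area 410.75 mm²); the cylinder at (6.5, 8): section is a regular 32-gon, circumradius r=3.5 (area = (32/2)·3.500²·sin(360°/32) = 38.24 mm²); the cube at (-1, 15) (footprint 29.5×18) is included at this height (area 531.00 mm²); the cube at (-1.5, 14) is present — its section is the full 28×9 rectangle (area 252.00 mm²); After the difference (first − rest): starting from the 15.5×26.5 cube (410.75 mm²), the r=3.5 cylinder at (6.5, 8) lies wholly inside it (removes its full 38.24 mm² and its 21.96 mm outline becomes a hole wall); the 29.5×18 cube at (-1, 15) partially overlaps it — only the 178.25 mm² overlap (of its 531.00 mm²) is removed, clipping the outline; the 28×9 cube at (-1.5, 14) partially overlaps it — only the 15.50 mm² overlap (of its 252.00 mm²) is removed, clipping the outline — area = 178.76 mm². Overall, the cross-section is one region with 1 hole. Net area = 178.76 mm².

178.76 mm²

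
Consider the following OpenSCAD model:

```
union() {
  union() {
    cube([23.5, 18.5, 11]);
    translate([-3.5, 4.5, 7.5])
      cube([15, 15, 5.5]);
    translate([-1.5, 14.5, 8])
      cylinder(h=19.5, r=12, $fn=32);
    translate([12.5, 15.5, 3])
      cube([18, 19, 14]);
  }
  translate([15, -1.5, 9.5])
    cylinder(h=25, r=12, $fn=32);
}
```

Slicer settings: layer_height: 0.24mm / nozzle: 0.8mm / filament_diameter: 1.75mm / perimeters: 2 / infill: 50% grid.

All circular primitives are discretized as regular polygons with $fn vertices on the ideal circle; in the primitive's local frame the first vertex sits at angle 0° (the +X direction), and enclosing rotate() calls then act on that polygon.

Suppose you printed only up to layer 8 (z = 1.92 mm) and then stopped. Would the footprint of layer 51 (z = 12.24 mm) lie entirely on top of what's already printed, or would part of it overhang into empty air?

Compare the two slices. At z = 1.92: the cube is present — its section is the full 23.5×18.5 rectangle (area 434.75 mm²); the cube at (-3.5, 4.5) does not reach this height (z outside [7.5, 13]); the cylinder at (-1.5, 14.5) is not intersected at this z (z outside [8, 27.5]); the cube at (12.5, 15.5) does not reach this height (z outside [3, 17]); Combining (union): only the 23.5×18.5 cube is present, so the union is just that shape — area = 434.75 mm²; the cylinder at (15, -1.5) does not reach this height (z outside [9.5, 34.5]); Combining (union): only that combined region is present, so the union is just that shape — area = 434.75 mm². At z = 12.24: the cube does not reach this height (z outside [0, 11]); the cube at (-3.5, 4.5) is present — its section is the full 15×15 rectangle (area 225.00 mm²); the r=12 cylinder at (-1.5, 14.5) contributes a regular 32-gon of circumradius 12 (area = (32/2)·12.000²·sin(360°/32) = 449.49 mm²); the cube at (12.5, 15.5) (footprint 18×19) is included at this height (area 342.00 mm²); Taking the union: the regions partially overlap — summed areas 1016.49 mm² minus the doubly-counted overlap 191.67 mm² gives 824.82 mm² — area = 824.82 mm²; the r=12 cylinder at (15, -1.5) gives a regular 32-gon of circumradius 12 (constant along its height) (area = (32/2)·12.000²·sin(360°/32) = 449.49 mm²); Combining (union): the regions partially overlap — summed areas 1274.31 mm² minus the doubly-counted overlap 23.56 mm² gives 1250.75 mm² — area = 1250.75 mm². Checking containment: at z = 12.24 the cross-section extends beyond the z = 1.92 cross-section by about 900.42 mm².

part overhangs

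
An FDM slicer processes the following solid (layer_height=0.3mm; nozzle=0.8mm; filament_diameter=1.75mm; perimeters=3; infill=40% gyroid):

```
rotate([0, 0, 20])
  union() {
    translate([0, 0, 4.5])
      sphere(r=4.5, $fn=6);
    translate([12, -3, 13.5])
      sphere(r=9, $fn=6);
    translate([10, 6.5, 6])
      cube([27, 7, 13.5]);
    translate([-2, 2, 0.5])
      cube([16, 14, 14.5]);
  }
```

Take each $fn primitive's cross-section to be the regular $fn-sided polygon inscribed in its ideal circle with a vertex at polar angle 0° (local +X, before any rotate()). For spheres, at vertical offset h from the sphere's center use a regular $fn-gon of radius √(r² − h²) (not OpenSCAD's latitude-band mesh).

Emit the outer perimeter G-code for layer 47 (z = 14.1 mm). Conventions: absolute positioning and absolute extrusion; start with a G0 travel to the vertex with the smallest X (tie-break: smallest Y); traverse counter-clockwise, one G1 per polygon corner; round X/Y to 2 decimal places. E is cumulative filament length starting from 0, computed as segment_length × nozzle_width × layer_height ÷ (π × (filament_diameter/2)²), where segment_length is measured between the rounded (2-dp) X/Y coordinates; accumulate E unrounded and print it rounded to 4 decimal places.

At z = 14.1 mm: the sphere does not reach this height (|z−center|=9.600 > r=4.5); the r=9 sphere at (12, -3) slices to a regular 6-gon of circumradius 8.980 (√(r²−h²) with h=0.6 from center); the cube at (10, 6.5) is present — its section is the full 27×7 rectangle; the cube at (-2, 2) is present — its section is the full 16×14 rectangle; Merging all regions: the regions partially overlap (shared area 48.25 mm²), so overlapping operands fuse into one piece — 1 connected region; (rotated 20° about Z; rotation is an isometry so areas/perimeters/island counts are preserved). The outline is a single polygon with 14 vertices. Extrusion per mm of travel: 0.8 × 0.3 / (π × 0.875²) = 0.099780. Accumulating E over each segment gives final E = 13.9017.

G0 X-7.35 Y14.35 Z14.10
G1 X-2.56 Y1.20 E1.3965
G1 X4.87 Y3.90 E2.1853
G1 X3.86 Y-1.79 E2.7619
G1 X10.74 Y-7.56 E3.6578
G1 X19.18 Y-4.49 E4.5540
G1 X20.74 Y4.36 E5.4506
G1 X13.86 Y10.13 E6.3466
G1 X11.52 Y9.28 E6.5950
G1 X10.93 Y10.90 E6.7670
G1 X32.55 Y18.76 E9.0624
G1 X30.15 Y25.34 E9.7613
G1 X8.54 Y17.47 E12.0561
G1 X7.68 Y19.82 E12.3058
G1 X-7.35 Y14.35 E13.9017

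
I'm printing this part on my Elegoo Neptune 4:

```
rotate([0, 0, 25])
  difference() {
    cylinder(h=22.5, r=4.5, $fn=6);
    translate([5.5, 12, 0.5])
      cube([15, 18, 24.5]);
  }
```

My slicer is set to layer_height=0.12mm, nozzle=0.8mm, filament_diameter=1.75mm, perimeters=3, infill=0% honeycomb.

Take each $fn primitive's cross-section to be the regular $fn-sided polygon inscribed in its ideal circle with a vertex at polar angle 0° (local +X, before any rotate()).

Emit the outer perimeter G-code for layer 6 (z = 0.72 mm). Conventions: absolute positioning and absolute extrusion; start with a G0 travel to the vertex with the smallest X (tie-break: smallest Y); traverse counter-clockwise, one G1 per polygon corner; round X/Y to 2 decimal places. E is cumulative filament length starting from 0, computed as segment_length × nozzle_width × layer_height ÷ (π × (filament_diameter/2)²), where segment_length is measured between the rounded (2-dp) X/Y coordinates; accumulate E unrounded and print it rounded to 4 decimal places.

At z = 0.72 mm: the cylinder: section is a regular 6-gon, circumradius r=4.5; the 15×18 cube at (5.5, 12) contributes its full rectangle; After the difference (first − rest): starting from the r=4.5 cylinder, the 15×18 cube at (5.5, 12) misses the remaining region (no effect) — 1 connected region; (rotated 25° about Z; rotation is an isometry so areas/perimeters/island counts are preserved). The outline is a single polygon with 6 vertices. Extrusion per mm of travel: 0.8 × 0.12 / (π × 0.875²) = 0.039912. Accumulating E over each segment gives final E = 1.0776.

G0 X-4.08 Y-1.90 Z0.72
G1 X-0.39 Y-4.48 E0.1797
G1 X3.69 Y-2.58 E0.3593
G1 X4.08 Y1.90 E0.5388
G1 X0.39 Y4.48 E0.7185
G1 X-3.69 Y2.58 E0.8982
G1 X-4.08 Y-1.90 E1.0776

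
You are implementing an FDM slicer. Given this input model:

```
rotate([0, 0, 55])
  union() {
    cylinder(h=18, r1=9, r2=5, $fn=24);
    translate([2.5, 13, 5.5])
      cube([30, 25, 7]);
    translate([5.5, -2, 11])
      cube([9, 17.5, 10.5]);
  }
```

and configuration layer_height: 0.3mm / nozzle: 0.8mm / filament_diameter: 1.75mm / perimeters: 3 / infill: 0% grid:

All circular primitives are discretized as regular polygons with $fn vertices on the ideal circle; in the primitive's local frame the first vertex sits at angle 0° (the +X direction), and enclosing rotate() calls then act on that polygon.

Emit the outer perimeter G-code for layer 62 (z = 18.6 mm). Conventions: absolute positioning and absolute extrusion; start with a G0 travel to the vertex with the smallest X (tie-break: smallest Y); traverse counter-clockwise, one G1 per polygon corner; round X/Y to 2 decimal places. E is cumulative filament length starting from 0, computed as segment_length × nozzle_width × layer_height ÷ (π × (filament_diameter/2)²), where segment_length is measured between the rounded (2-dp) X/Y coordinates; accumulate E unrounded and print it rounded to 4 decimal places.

At z = 18.6 mm: the cone is not intersected at this z (z outside [0, 18]); the cube at (2.5, 13) is absent (z outside [5.5, 12.5]); the cube at (5.5, -2) is present — its section is the full 9×17.5 rectangle; Taking the union: only the 9×17.5 cube at (5.5, -2) is present, so the union is just that shape — 1 connected region; (whole slice rotated 55° about Z — lengths, areas and connectivity unchanged). The outline is a single polygon with 4 vertices. Extrusion per mm of travel: 0.8 × 0.3 / (π × 0.875²) = 0.099780. Accumulating E over each segment gives final E = 5.2885.

G0 X-9.54 Y13.40 Z18.60
G1 X4.79 Y3.36 E1.7459
G1 X9.96 Y10.73 E2.6442
G1 X-4.38 Y20.77 E4.3908
G1 X-9.54 Y13.40 E5.2885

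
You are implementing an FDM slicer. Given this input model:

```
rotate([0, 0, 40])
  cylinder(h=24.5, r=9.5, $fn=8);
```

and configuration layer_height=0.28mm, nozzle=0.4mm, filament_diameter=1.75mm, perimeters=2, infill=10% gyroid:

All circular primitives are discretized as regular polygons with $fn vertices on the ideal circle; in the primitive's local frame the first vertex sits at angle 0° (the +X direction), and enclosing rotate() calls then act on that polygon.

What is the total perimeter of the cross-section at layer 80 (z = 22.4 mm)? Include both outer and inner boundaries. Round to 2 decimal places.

58.17 mm

At z = 22.4 mm: the cylinder: section is a regular 8-gon, circumradius r=9.5 (perimeter = 2·8·9.500·sin(180°/8) = 58.17 mm); (rotated 40° about Z; rotation is an isometry so areas/perimeters/island counts are preserved). Overall, the cross-section is a single solid region. Total boundary length (outer) = 58.17 mm.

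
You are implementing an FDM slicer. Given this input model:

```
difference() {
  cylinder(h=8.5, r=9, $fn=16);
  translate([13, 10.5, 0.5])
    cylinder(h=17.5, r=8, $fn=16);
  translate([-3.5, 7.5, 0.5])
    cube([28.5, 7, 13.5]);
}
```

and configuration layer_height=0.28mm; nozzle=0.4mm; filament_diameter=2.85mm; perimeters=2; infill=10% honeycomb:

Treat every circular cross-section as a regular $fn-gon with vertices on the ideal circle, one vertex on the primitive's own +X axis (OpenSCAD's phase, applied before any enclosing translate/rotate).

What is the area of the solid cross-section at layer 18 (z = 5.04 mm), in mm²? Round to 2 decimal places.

239.41 mm²

At z = 5.04 mm: the r=9 cylinder gives a regular 16-gon of circumradius 9 (constant along its height) (area = (16/2)·9.000²·sin(360°/16) = 247.98 mm²); the r=8 cylinder at (13, 10.5) gives a regular 16-gon of circumradius 8 (constant along its height) (area = (16/2)·8.000²·sin(360°/16) = 195.93 mm²); the cube at (-3.5, 7.5) is present — its section is the full 28.5×7 rectangle (area 199.50 mm²); After the difference (first − rest): starting from the r=9 cylinder (247.98 mm²), the r=8 cylinder at (13, 10.5) partially overlaps it — only the 0.06 mm² overlap (of its 195.93 mm²) is removed, clipping the outline; the 28.5×7 cube at (-3.5, 7.5) partially overlaps it — only the 8.51 mm² overlap (of its 199.50 mm²) is removed, clipping the outline — area = 239.41 mm². Overall, the cross-section is a single solid region. Net area = 239.41 mm².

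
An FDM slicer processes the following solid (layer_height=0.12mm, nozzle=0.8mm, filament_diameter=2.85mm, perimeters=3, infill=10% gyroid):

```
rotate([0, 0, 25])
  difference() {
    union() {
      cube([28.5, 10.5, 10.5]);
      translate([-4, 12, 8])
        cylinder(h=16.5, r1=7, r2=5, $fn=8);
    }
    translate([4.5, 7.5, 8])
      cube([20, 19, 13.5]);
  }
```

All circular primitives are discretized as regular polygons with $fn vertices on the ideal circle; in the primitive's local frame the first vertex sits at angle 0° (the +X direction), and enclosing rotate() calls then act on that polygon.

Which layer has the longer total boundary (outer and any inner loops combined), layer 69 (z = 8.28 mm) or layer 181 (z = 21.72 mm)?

Layer 69 (z = 8.28): the 28.5×10.5 cube contributes its full rectangle (perimeter 78.00 mm); the cone at (-4, 12): at t=0.017 of its height the radius interpolates to r₁+(r₂−r₁)t = 6.966, giving a regular 8-gon of that circumradius (perimeter = 2·8·6.966·sin(180°/8) = 42.65 mm); Merging all regions: the regions partially overlap (shared area 5.78 mm²), so the edge portions inside another operand are dropped and the merged outline is re-measured after clipping — boundary = 109.79 mm; the cube at (4.5, 7.5) is present — its section is the full 20×19 rectangle (perimeter 78.00 mm); Subtracting the remaining from the first: starting from the result so far, the 20×19 cube at (4.5, 7.5) partially overlaps it — only the 60.00 mm² overlap (of its 380.00 mm²) is removed, clipping the outline — boundary = 115.79 mm; (rotated 25° about Z; rotation is an isometry so areas/perimeters/island counts are preserved). So its perimeter = 115.79 mm. Layer 181 (z = 21.72): the cube does not reach this height (z outside [0, 10.5]); the cone at (-4, 12): at t=0.832 of its height the radius interpolates to r₁+(r₂−r₁)t = 5.337, giving a regular 8-gon of that circumradius (perimeter = 2·8·5.337·sin(180°/8) = 32.68 mm); Taking the union: only the cone at (-4, 12) is present, so the union is just that shape — boundary = 32.68 mm; the cube at (4.5, 7.5) is not intersected at this z (z outside [8, 21.5]); Taking the first minus the rest: none of the subtracted shapes is present at this height, so that combined region is unchanged — boundary = 32.68 mm; (rotated 25° about Z; rotation is an isometry so areas/perimeters/island counts are preserved). So its perimeter = 32.68 mm. Layer 69 is larger (115.79 vs 32.68 mm).

layer 69 (z = 8.28 mm)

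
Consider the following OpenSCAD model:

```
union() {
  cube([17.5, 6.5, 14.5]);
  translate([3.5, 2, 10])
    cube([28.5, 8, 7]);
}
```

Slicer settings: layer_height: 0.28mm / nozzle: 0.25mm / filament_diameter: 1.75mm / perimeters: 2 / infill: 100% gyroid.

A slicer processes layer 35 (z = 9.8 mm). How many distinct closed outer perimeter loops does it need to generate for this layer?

1

At z = 9.8 mm: the cube (footprint 17.5×6.5) is included at this height; the cube at (3.5, 2) does not reach this height (z outside [10, 17]); Merging all regions: only the 17.5×6.5 cube is present, so the union is just that shape — 1 connected region. The result has 1 disconnected region.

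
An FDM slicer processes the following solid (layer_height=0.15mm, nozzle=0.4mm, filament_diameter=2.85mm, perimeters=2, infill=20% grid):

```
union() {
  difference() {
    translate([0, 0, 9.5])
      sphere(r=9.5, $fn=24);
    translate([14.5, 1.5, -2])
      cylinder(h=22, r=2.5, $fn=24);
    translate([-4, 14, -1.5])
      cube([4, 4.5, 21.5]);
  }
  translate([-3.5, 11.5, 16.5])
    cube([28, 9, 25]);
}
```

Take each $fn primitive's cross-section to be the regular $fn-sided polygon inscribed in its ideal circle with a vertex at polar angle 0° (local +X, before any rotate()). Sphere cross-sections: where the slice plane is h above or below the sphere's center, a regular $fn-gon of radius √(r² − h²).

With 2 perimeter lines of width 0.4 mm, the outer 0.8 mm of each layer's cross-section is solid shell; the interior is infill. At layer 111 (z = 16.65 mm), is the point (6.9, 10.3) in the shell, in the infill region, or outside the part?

outside

At z = 16.65 mm: the sphere: section is a regular 24-gon, circumradius = √(r²−h²) = √(9.5²−7.15²) = 6.255; the cylinder at (14.5, 1.5): section is a regular 24-gon, circumradius r=2.5; the 4×4.5 cube at (-4, 14) contributes its full rectangle; Taking the first minus the rest: starting from the r=9.5 sphere, the r=2.5 cylinder at (14.5, 1.5) misses the remaining region (no effect); the 4×4.5 cube at (-4, 14) misses the remaining region (no effect) — 1 connected region; the 28×9 cube at (-3.5, 11.5) contributes its full rectangle; Combining (union): the 2 present regions are separate (no shared area or edge), so areas and boundary lengths simply add and each stays a separate island — 2 connected regions. Overall, the cross-section has 2 separate islands. The nearest boundary edge runs (24.50, 11.50)→(-3.50, 11.50); distance from the point to it = 1.20 mm. The point is not inside any of the regions above, so it lies outside the cross-section (1.20 mm from the nearest boundary).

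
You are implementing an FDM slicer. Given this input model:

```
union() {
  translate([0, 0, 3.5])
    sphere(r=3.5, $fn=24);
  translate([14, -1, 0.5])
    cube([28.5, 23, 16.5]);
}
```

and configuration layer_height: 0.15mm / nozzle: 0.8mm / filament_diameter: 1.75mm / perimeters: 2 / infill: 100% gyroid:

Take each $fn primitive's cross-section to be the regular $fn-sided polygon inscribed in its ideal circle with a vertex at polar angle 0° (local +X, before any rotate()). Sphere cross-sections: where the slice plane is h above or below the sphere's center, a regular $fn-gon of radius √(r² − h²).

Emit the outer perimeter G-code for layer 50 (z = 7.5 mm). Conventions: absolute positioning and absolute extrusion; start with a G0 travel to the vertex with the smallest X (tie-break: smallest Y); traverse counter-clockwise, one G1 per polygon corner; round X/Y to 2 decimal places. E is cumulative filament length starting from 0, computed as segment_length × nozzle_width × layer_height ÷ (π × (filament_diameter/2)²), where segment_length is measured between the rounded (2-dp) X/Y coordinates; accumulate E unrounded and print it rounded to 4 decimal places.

At z = 7.5 mm: the sphere is absent (|z−center|=4.000 > r=3.5); the cube at (14, -1) (footprint 28.5×23) is included at this height; Taking the union: only the 28.5×23 cube at (14, -1) is present, so the union is just that shape — 1 connected region. The outline is a single polygon with 4 vertices. Extrusion per mm of travel: 0.8 × 0.15 / (π × 0.875²) = 0.049890. Accumulating E over each segment gives final E = 5.1387.

G0 X14.00 Y-1.00 Z7.50
G1 X42.50 Y-1.00 E1.4219
G1 X42.50 Y22.00 E2.5693
G1 X14.00 Y22.00 E3.9912
G1 X14.00 Y-1.00 E5.1387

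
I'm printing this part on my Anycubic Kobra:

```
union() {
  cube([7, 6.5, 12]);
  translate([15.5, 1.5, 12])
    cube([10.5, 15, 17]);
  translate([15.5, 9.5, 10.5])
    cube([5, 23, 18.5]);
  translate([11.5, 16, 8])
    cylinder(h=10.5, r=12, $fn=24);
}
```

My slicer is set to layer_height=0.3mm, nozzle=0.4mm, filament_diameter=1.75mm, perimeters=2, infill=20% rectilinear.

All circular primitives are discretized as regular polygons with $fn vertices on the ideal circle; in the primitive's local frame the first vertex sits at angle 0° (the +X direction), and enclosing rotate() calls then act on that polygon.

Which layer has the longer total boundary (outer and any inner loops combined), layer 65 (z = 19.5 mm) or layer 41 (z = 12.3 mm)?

layer 41 (z = 12.3 mm)

Layer 65 (z = 19.5): the cube does not reach this height (z outside [0, 12]); the cube at (15.5, 1.5) is present — its section is the full 10.5×15 rectangle (perimeter 51.00 mm); the cube at (15.5, 9.5) (footprint 5×23) is included at this height (perimeter 56.00 mm); the cylinder at (11.5, 16) is not intersected at this z (z outside [8, 18.5]); Merging all regions: the regions partially overlap (shared area 35.00 mm²), so the edge portions inside another operand are dropped and the merged outline is re-measured after clipping — boundary = 83.00 mm. So its perimeter = 83.00 mm. Layer 41 (z = 12.3): the cube does not reach this height (z outside [0, 12]); the cube at (15.5, 1.5) (footprint 10.5×15) is included at this height (perimeter 51.00 mm); the 5×23 cube at (15.5, 9.5) contributes its full rectangle (perimeter 56.00 mm); the r=12 cylinder at (11.5, 16) contributes a regular 24-gon of circumradius 12 (perimeter = 2·24·12.000·sin(180°/24) = 75.18 mm); Merging all regions: the regions partially overlap (shared area 150.73 mm²), so the edge portions inside another operand are dropped and the merged outline is re-measured after clipping — boundary = 104.15 mm. So its perimeter = 104.15 mm. Layer 41 is larger (104.15 vs 83.00 mm).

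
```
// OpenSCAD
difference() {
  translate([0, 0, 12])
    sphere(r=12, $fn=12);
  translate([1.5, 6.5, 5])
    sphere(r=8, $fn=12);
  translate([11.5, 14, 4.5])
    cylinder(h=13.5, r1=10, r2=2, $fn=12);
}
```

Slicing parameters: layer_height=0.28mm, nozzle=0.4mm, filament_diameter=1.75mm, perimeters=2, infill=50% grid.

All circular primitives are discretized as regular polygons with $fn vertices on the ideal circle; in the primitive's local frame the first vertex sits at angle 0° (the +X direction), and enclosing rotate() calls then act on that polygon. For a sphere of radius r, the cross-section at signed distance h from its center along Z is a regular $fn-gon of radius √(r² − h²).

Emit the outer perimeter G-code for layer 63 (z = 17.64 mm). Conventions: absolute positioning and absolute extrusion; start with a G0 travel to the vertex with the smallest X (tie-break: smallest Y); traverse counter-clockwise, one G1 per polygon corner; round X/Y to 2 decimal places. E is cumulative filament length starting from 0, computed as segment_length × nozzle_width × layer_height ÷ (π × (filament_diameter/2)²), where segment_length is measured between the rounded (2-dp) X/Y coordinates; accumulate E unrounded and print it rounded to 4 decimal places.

At z = 17.64 mm: the r=12 sphere contributes a regular 12-gon of circumradius √(12²−5.64²) = 10.592; the sphere at (1.5, 6.5) is not intersected at this z (|z−center|=12.640 > r=8); the cone at (11.5, 14) (r1=10→r2=2) has section circumradius 2.213 here — a regular 12-gon; After the difference (first − rest): starting from the r=12 sphere, the cone at (11.5, 14) misses the remaining region (no effect) — 1 connected region. The outline is a single polygon with 12 vertices. Extrusion per mm of travel: 0.4 × 0.28 / (π × 0.875²) = 0.046564. Accumulating E over each segment gives final E = 3.0633.

G0 X-10.59 Y0.00 Z17.64
G1 X-9.17 Y-5.30 E0.2555
G1 X-5.30 Y-9.17 E0.5103
G1 X0.00 Y-10.59 E0.7658
G1 X5.30 Y-9.17 E1.0213
G1 X9.17 Y-5.30 E1.2762
G1 X10.59 Y0.00 E1.5317
G1 X9.17 Y5.30 E1.7872
G1 X5.30 Y9.17 E2.0420
G1 X0.00 Y10.59 E2.2975
G1 X-5.30 Y9.17 E2.5530
G1 X-9.17 Y5.30 E2.8078
G1 X-10.59 Y0.00 E3.0633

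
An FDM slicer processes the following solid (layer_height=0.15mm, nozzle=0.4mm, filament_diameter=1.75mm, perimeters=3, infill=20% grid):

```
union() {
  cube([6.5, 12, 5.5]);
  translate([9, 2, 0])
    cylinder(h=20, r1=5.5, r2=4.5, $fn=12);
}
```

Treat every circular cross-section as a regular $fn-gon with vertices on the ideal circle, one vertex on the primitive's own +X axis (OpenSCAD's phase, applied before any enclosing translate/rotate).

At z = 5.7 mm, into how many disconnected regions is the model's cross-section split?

1

At z = 5.7 mm: the cube is absent (z outside [0, 5.5]); the cone at (9, 2) contributes a regular 12-gon of circumradius 5.215 (interpolated between r1=5.5 and r2=4.5 at t=0.285); Taking the union: only the cone at (9, 2) is present, so the union is just that shape — 1 connected region. The result has 1 disconnected region.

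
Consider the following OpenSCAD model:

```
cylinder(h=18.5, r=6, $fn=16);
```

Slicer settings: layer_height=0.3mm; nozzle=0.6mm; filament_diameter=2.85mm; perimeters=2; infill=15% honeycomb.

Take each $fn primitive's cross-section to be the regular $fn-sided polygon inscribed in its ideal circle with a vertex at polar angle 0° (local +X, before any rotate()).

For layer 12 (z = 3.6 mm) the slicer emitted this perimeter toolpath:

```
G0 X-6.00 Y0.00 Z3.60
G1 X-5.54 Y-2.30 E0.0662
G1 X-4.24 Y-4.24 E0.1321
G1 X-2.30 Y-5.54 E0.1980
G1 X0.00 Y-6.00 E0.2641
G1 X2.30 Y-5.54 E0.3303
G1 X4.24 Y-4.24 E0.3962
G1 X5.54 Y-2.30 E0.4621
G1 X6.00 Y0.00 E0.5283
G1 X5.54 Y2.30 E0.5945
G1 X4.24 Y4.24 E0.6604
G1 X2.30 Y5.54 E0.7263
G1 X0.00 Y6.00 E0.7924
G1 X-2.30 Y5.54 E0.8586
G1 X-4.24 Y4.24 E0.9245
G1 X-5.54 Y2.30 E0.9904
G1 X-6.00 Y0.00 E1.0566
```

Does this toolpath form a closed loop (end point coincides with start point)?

yes

Start point (G0): (-6.00, 0.00). End point (last G1): the path returns to the start — closed.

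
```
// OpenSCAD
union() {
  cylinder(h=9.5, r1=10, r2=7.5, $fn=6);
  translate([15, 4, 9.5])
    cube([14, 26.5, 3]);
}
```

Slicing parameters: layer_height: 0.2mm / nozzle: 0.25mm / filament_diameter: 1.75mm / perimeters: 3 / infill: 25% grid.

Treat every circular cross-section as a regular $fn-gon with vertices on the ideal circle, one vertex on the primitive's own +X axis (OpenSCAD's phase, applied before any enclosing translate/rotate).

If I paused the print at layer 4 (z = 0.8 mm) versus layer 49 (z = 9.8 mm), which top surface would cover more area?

Layer 4 (z = 0.8): the cone contributes a regular 6-gon of circumradius 9.789 (interpolated between r1=10 and r2=7.5 at t=0.084) (area = (6/2)·9.789²·sin(360°/6) = 248.98 mm²); the cube at (15, 4) is not intersected at this z (z outside [9.5, 12.5]); Combining (union): only the cone is present, so the union is just that shape — area = 248.98 mm². So its area = 248.98 mm². Layer 49 (z = 9.8): the cone is not intersected at this z (z outside [0, 9.5]); the cube at (15, 4) is present — its section is the full 14×26.5 rectangle (area 371.00 mm²); Combining (union): only the 14×26.5 cube at (15, 4) is present, so the union is just that shape — area = 371.00 mm². So its area = 371.00 mm². Layer 49 is larger (371.00 vs 248.98 mm²).

layer 49 (z = 9.8 mm)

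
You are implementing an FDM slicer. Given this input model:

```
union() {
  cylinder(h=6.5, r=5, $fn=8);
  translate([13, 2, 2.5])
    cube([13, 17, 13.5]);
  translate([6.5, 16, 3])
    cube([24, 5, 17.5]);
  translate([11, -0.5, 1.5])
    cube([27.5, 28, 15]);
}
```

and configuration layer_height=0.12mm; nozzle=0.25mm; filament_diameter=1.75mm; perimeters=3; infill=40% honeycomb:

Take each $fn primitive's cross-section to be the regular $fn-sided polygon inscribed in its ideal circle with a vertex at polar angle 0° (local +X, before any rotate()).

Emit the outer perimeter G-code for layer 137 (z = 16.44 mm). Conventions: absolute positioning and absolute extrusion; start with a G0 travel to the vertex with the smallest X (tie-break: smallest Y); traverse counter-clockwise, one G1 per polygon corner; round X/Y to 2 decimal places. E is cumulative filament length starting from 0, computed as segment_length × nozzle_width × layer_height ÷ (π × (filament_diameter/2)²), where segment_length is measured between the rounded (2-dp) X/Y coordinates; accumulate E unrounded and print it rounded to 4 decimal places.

At z = 16.44 mm: the cylinder is absent (z outside [0, 6.5]); the cube at (13, 2) does not reach this height (z outside [2.5, 16]); the cube at (6.5, 16) is present — its section is the full 24×5 rectangle; the 27.5×28 cube at (11, -0.5) contributes its full rectangle; Combining (union): the regions partially overlap (shared area 97.50 mm²), so overlapping operands fuse into one piece — 1 connected region. The outline is a single polygon with 8 vertices. Extrusion per mm of travel: 0.25 × 0.12 / (π × 0.875²) = 0.012473. Accumulating E over each segment gives final E = 1.4967.

G0 X6.50 Y16.00 Z16.44
G1 X11.00 Y16.00 E0.0561
G1 X11.00 Y-0.50 E0.2619
G1 X38.50 Y-0.50 E0.6049
G1 X38.50 Y27.50 E0.9542
G1 X11.00 Y27.50 E1.2971
G1 X11.00 Y21.00 E1.3782
G1 X6.50 Y21.00 E1.4343
G1 X6.50 Y16.00 E1.4967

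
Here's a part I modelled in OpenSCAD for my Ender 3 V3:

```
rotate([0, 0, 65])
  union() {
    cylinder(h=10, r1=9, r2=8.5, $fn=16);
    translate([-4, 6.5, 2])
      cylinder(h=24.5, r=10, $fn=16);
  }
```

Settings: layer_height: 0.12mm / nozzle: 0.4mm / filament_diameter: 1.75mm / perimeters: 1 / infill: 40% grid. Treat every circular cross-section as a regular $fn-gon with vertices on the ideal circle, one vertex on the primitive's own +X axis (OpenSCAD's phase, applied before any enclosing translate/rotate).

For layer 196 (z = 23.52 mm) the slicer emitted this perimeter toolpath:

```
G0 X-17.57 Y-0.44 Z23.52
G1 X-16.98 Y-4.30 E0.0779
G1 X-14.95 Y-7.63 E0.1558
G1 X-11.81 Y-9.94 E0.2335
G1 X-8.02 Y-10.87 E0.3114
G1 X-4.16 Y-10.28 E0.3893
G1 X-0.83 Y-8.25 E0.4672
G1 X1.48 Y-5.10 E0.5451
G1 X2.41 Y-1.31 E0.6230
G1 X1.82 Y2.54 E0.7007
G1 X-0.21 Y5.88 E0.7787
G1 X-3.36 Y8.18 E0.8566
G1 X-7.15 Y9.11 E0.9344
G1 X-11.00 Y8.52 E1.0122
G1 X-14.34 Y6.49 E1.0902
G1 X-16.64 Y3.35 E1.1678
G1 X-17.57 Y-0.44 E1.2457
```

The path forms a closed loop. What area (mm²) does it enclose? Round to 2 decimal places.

Apply the shoelace formula to the sequence of (X, Y) vertices; enclosed area = 306.09 mm².

306.09 mm²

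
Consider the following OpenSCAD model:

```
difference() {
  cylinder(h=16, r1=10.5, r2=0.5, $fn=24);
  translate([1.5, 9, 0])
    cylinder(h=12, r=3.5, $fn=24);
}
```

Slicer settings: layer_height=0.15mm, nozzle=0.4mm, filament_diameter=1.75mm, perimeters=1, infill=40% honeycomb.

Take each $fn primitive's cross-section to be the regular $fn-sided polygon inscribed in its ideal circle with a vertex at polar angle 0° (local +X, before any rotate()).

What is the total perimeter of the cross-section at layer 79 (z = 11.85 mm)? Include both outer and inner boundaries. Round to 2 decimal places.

At z = 11.85 mm: the cone: at t=0.741 of its height the radius interpolates to r₁+(r₂−r₁)t = 3.094, giving a regular 24-gon of that circumradius (perimeter = 2·24·3.094·sin(180°/24) = 19.38 mm); the r=3.5 cylinder at (1.5, 9) gives a regular 24-gon of circumradius 3.5 (constant along its height) (perimeter = 2·24·3.500·sin(180°/24) = 21.93 mm); Taking the first minus the rest: starting from the cone, the r=3.5 cylinder at (1.5, 9) misses the remaining region (no effect) — boundary = 19.38 mm. Overall, the cross-section is a single solid region. Total boundary length (outer) = 19.38 mm.

19.38 mm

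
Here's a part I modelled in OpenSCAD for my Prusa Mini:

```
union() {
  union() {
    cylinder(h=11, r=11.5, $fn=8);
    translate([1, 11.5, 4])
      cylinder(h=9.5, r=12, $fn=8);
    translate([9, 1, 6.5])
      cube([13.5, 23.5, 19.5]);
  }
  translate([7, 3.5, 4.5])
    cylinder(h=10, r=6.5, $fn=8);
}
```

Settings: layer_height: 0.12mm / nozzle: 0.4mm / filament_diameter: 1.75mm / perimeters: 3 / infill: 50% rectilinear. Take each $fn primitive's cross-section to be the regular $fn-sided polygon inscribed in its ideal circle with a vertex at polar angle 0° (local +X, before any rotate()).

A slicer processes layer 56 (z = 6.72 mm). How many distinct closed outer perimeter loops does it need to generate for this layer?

At z = 6.72 mm: the r=11.5 cylinder gives a regular 8-gon of circumradius 11.5 (constant along its height); the cylinder at (1, 11.5): section is a regular 8-gon, circumradius r=12; the cube at (9, 1) is present — its section is the full 13.5×23.5 rectangle; Merging all regions: the regions partially overlap (shared area 188.13 mm²), so overlapping operands fuse into one piece — 1 connected region; the r=6.5 cylinder at (7, 3.5) contributes a regular 8-gon of circumradius 6.5; Combining (union): the regions partially overlap (shared area 117.86 mm²), so overlapping operands fuse into one piece — 1 connected region. The result has 1 disconnected region.

1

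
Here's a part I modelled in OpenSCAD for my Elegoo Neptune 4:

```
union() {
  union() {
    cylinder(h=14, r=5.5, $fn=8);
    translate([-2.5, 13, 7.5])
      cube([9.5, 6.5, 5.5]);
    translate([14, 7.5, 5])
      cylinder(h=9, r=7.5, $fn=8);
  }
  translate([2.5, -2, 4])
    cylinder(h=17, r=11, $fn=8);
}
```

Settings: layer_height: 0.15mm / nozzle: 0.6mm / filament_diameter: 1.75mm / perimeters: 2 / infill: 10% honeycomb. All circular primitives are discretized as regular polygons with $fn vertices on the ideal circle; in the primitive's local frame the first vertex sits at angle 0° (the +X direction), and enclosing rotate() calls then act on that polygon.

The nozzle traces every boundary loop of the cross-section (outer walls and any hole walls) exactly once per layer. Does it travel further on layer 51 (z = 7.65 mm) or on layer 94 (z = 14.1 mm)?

Layer 51 (z = 7.65): the r=5.5 cylinder gives a regular 8-gon of circumradius 5.5 (constant along its height) (perimeter = 2·8·5.500·sin(180°/8) = 33.68 mm); the cube at (-2.5, 13) is present — its section is the full 9.5×6.5 rectangle (perimeter 32.00 mm); the r=7.5 cylinder at (14, 7.5) contributes a regular 8-gon of circumradius 7.5 (perimeter = 2·8·7.500·sin(180°/8) = 45.92 mm); Taking the union: the 3 present regions are separate (no shared area or edge), so areas and boundary lengths simply add and each stays a separate island — boundary = 111.60 mm; the cylinder at (2.5, -2): section is a regular 8-gon, circumradius r=11 (perimeter = 2·8·11.000·sin(180°/8) = 67.35 mm); Taking the union: the regions partially overlap (shared area 101.23 mm²), so the edge portions inside another operand are dropped and the merged outline is re-measured after clipping — boundary = 126.19 mm. So its perimeter = 126.19 mm. Layer 94 (z = 14.1): the cylinder does not reach this height (z outside [0, 14]); the cube at (-2.5, 13) is not intersected at this z (z outside [7.5, 13]); the cylinder at (14, 7.5) is not intersected at this z (z outside [5, 14]); Taking the union: nothing is present at this height; the cylinder at (2.5, -2): section is a regular 8-gon, circumradius r=11 (perimeter = 2·8·11.000·sin(180°/8) = 67.35 mm); Combining (union): only the r=11 cylinder at (2.5, -2) is present, so the union is just that shape — boundary = 67.35 mm. So its perimeter = 67.35 mm. Layer 51 is larger (126.19 vs 67.35 mm).

layer 51 (z = 7.65 mm)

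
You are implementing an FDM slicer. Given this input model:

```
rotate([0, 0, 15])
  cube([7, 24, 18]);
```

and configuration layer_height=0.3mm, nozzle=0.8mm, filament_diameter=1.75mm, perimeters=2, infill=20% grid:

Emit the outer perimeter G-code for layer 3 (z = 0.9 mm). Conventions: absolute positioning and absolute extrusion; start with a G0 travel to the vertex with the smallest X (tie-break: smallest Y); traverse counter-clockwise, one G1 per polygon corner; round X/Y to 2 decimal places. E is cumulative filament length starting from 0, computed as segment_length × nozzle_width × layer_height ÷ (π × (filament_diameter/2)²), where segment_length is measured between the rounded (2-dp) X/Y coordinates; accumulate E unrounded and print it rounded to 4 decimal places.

G0 X-6.21 Y23.18 Z0.90
G1 X0.00 Y0.00 E2.3945
G1 X6.76 Y1.81 E3.0927
G1 X0.55 Y24.99 E5.4872
G1 X-6.21 Y23.18 E6.1855

At z = 0.9 mm: the cube is present — its section is the full 7×24 rectangle; (rotated 15° about Z; rotation is an isometry so areas/perimeters/island counts are preserved). The outline is a single polygon with 4 vertices. Extrusion per mm of travel: 0.8 × 0.3 / (π × 0.875²) = 0.099780. Accumulating E over each segment gives final E = 6.1855.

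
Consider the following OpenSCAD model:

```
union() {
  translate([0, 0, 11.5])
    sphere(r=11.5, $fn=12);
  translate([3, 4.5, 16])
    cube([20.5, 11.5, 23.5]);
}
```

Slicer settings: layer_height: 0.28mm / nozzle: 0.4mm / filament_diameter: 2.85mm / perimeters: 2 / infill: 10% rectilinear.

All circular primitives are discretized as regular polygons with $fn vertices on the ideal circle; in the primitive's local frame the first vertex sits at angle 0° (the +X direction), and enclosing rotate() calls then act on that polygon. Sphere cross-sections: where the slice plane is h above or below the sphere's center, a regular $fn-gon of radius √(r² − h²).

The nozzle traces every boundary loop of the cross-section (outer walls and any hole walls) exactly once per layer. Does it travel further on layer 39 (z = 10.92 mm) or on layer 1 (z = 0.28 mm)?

layer 39 (z = 10.92 mm)

Layer 39 (z = 10.92): the r=11.5 sphere contributes a regular 12-gon of circumradius √(11.5²−0.58²) = 11.485 (perimeter = 2·12·11.485·sin(180°/12) = 71.34 mm); the cube at (3, 4.5) is not intersected at this z (z outside [16, 39.5]); Combining (union): only the r=11.5 sphere is present, so the union is just that shape — boundary = 71.34 mm. So its perimeter = 71.34 mm. Layer 1 (z = 0.28): the sphere: section is a regular 12-gon, circumradius = √(r²−h²) = √(11.5²−11.22²) = 2.522 (perimeter = 2·12·2.522·sin(180°/12) = 15.67 mm); the cube at (3, 4.5) is absent (z outside [16, 39.5]); Merging all regions: only the r=11.5 sphere is present, so the union is just that shape — boundary = 15.67 mm. So its perimeter = 15.67 mm. Layer 39 is larger (71.34 vs 15.67 mm).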